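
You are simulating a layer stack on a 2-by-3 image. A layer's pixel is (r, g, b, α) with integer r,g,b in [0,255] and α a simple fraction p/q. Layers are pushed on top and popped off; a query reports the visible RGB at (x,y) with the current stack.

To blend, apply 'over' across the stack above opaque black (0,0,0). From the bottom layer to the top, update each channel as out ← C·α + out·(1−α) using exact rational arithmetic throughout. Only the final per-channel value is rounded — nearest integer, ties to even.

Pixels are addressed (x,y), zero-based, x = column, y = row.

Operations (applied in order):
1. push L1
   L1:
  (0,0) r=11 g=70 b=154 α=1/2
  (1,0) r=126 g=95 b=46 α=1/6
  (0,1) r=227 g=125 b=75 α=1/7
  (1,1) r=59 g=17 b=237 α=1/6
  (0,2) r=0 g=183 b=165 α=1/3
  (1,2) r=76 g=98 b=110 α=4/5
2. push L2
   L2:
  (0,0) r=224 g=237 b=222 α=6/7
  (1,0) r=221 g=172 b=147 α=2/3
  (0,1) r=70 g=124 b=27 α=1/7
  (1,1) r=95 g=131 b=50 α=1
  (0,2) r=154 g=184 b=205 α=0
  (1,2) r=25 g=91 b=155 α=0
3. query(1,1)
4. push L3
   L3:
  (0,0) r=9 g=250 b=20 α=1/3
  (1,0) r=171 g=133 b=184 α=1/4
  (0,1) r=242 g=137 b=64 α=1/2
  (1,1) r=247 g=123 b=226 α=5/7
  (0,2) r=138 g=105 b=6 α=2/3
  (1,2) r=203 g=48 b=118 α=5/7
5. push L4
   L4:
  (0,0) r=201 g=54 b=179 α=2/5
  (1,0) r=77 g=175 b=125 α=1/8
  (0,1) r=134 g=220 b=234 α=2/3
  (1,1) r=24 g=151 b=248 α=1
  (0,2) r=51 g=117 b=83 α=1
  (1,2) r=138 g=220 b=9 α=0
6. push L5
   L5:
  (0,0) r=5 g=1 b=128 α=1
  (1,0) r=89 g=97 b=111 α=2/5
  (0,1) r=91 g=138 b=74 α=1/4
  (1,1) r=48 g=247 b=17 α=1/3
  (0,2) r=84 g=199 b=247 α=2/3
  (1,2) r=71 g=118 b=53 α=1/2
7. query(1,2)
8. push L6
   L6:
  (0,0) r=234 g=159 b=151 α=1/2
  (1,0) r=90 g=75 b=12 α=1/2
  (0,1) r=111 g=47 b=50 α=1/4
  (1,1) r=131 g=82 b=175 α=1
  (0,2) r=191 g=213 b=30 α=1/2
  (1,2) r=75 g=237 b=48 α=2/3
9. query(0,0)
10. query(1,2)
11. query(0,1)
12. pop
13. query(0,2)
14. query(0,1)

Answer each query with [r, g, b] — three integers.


(1,1) stack=L1,L2; from [0,0,0]:
+L1 (α=1/6) → [59/6, 17/6, 79/2]
+L2 (α=1) → [95, 131, 50]
= [95, 131, 50]

at x=1,y=2 over L1,L2,L3,L4,L5:
+L1 (α=4/5) → [304/5, 392/5, 88]
+L2 (α=0) → [304/5, 392/5, 88]
+L3 (α=5/7) → [5683/35, 1984/35, 766/7]
+L4 (α=0) → [5683/35, 1984/35, 766/7]
+L5 (α=1/2) → [4084/35, 3057/35, 1137/14]
→ [117, 87, 81]

(0,0) stack=L1,L2,L3,L4,L5,L6; from [0,0,0]:
+L1 (α=1/2) → [11/2, 35, 77]
+L2 (α=6/7) → [2699/14, 1457/7, 1409/7]
+L3 (α=1/3) → [2762/21, 4664/21, 986/7]
+L4 (α=2/5) → [5576/35, 1084/7, 5464/35]
+L5 (α=1) → [5, 1, 128]
+L6 (α=1/2) → [239/2, 80, 279/2]
→ [120, 80, 140]

at x=1,y=2 over L1,L2,L3,L4,L5,L6:
after L1 α=4/5: [304/5, 392/5, 88]
after L2 α=0: [304/5, 392/5, 88]
after L3 α=5/7: [5683/35, 1984/35, 766/7]
after L4 α=0: [5683/35, 1984/35, 766/7]
after L5 α=1/2: [4084/35, 3057/35, 1137/14]
after L6 α=2/3: [9334/105, 6549/35, 827/14]
rounded: [89, 187, 59]

(0,1) stack=L1,L2,L3,L4,L5,L6; from [0,0,0]:
L1 α=1/7: [227/7, 125/7, 75/7]
L2 α=1/7: [1852/49, 1618/49, 639/49]
L3 α=1/2: [6855/49, 8331/98, 3775/98]
L4 α=2/3: [19987/147, 51451/294, 49639/294]
L5 α=1/4: [12223/98, 64975/392, 56891/392]
L6 α=1/4: [47547/392, 213349/1568, 190273/1568]
rounded: [121, 136, 121]

(0,2) stack=L1,L2,L3,L4,L5; from [0,0,0]:
after L1 α=1/3: [0, 61, 55]
after L2 α=0: [0, 61, 55]
after L3 α=2/3: [92, 271/3, 67/3]
after L4 α=1: [51, 117, 83]
after L5 α=2/3: [73, 515/3, 577/3]
→ [73, 172, 192]

(0,1) stack=L1,L2,L3,L4,L5; from [0,0,0]:
+L1 (α=1/7) → [227/7, 125/7, 75/7]
+L2 (α=1/7) → [1852/49, 1618/49, 639/49]
+L3 (α=1/2) → [6855/49, 8331/98, 3775/98]
+L4 (α=2/3) → [19987/147, 51451/294, 49639/294]
+L5 (α=1/4) → [12223/98, 64975/392, 56891/392]
→ [125, 166, 145]


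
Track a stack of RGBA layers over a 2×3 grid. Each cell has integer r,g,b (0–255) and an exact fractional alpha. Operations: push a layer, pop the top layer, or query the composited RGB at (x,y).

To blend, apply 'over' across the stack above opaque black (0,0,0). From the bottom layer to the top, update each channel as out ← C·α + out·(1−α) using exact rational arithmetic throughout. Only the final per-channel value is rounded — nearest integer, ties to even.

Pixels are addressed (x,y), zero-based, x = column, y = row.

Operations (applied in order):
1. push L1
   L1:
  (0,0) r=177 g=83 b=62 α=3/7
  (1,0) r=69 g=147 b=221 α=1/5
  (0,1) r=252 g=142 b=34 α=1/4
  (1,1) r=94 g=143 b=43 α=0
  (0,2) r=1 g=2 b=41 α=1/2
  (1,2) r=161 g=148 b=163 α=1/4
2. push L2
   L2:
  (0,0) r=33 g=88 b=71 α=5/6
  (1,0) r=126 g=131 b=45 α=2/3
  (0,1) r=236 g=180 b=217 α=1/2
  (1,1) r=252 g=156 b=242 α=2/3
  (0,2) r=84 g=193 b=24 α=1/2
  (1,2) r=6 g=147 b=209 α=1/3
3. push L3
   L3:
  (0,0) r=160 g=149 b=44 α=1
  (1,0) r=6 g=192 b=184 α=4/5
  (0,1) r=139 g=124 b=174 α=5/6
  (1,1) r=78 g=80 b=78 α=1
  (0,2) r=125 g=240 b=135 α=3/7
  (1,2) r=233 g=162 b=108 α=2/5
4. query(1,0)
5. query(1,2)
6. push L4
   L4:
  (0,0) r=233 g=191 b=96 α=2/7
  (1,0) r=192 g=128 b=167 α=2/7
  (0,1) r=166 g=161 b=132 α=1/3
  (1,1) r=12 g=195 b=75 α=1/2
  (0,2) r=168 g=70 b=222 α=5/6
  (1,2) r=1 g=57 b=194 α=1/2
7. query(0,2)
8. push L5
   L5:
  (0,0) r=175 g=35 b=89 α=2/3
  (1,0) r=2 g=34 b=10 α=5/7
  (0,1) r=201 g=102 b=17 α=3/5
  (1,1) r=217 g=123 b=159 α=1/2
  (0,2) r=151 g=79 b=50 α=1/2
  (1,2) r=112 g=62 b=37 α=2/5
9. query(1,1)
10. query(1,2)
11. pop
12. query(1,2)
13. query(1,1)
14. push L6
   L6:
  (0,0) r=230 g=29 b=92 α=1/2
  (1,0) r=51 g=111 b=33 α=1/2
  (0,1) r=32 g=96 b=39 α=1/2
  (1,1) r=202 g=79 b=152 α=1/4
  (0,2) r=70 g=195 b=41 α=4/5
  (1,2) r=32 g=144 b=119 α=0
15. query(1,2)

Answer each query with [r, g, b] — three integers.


query (1,0) [L1,L2,L3] — begin 0,0,0
+L1 (α=1/5) → [69/5, 147/5, 221/5]
+L2 (α=2/3) → [443/5, 1457/15, 671/15]
+L3 (α=4/5) → [563/25, 12977/75, 11711/75]
rounded: [23, 173, 156]

at x=1,y=2 over L1,L2,L3:
+L1 (α=1/4) → [161/4, 37, 163/4]
+L2 (α=1/3) → [173/6, 221/3, 581/6]
+L3 (α=2/5) → [221/2, 109, 1013/10]
= [110, 109, 101]

(0,2) stack=L1,L2,L3,L4; from [0,0,0]:
after L1 α=1/2: [1/2, 1, 41/2]
after L2 α=1/2: [169/4, 97, 89/4]
after L3 α=3/7: [544/7, 1108/7, 494/7]
after L4 α=5/6: [3212/21, 593/7, 4132/21]
→ [153, 85, 197]

at x=1,y=1 over L1,L2,L3,L4,L5:
L1 α=0: [0, 0, 0]
L2 α=2/3: [168, 104, 484/3]
L3 α=1: [78, 80, 78]
L4 α=1/2: [45, 275/2, 153/2]
L5 α=1/2: [131, 521/4, 471/4]
= [131, 130, 118]

(1,2) stack=L1,L2,L3,L4,L5; from [0,0,0]:
+L1 (α=1/4) → [161/4, 37, 163/4]
+L2 (α=1/3) → [173/6, 221/3, 581/6]
+L3 (α=2/5) → [221/2, 109, 1013/10]
+L4 (α=1/2) → [223/4, 83, 2953/20]
+L5 (α=2/5) → [313/4, 373/5, 10339/100]
= [78, 75, 103]

(1,2) stack=L1,L2,L3,L4; from [0,0,0]:
+L1 (α=1/4) → [161/4, 37, 163/4]
+L2 (α=1/3) → [173/6, 221/3, 581/6]
+L3 (α=2/5) → [221/2, 109, 1013/10]
+L4 (α=1/2) → [223/4, 83, 2953/20]
→ [56, 83, 148]

(1,1) stack=L1,L2,L3,L4; from [0,0,0]:
+L1 (α=0) → [0, 0, 0]
+L2 (α=2/3) → [168, 104, 484/3]
+L3 (α=1) → [78, 80, 78]
+L4 (α=1/2) → [45, 275/2, 153/2]
= [45, 138, 76]

query (1,2) [L1,L2,L3,L4,L6] — begin 0,0,0
after L1 α=1/4: [161/4, 37, 163/4]
after L2 α=1/3: [173/6, 221/3, 581/6]
after L3 α=2/5: [221/2, 109, 1013/10]
after L4 α=1/2: [223/4, 83, 2953/20]
after L6 α=0: [223/4, 83, 2953/20]
→ [56, 83, 148]


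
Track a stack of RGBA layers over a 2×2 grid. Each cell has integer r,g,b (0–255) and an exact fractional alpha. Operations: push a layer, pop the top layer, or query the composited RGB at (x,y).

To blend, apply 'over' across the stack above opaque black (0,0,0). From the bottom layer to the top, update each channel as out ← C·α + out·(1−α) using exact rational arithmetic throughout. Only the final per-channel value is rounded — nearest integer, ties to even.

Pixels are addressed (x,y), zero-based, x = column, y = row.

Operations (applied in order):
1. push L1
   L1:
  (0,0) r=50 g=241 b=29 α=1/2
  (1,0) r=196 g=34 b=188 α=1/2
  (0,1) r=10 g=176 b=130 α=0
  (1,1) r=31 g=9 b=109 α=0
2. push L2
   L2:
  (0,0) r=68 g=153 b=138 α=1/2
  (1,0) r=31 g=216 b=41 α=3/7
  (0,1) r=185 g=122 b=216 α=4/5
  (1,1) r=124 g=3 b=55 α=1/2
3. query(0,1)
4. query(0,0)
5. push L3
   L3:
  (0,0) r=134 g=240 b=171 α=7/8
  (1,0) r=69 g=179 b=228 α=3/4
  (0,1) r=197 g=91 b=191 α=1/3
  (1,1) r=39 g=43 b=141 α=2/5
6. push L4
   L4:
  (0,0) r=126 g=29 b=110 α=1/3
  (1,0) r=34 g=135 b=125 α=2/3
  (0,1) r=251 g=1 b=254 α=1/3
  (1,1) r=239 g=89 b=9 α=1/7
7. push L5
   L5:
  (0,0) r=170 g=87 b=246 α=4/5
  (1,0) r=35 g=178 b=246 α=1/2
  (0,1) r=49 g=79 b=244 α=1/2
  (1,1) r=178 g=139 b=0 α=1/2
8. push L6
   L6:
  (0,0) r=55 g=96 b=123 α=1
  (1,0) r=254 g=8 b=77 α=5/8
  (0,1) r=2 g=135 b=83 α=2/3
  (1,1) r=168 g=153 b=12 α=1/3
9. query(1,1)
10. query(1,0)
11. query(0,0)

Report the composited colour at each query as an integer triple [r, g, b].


at x=0,y=1 over L1,L2:
after L1 α=0: [0, 0, 0]
after L2 α=4/5: [148, 488/5, 864/5]
= [148, 98, 173]

query (0,0) [L1,L2] — begin 0,0,0
+L1 (α=1/2) → [25, 241/2, 29/2]
+L2 (α=1/2) → [93/2, 547/4, 305/4]
= [46, 137, 76]

at x=1,y=1 over L1,L2,L3,L4,L5,L6:
after L1 α=0: [0, 0, 0]
after L2 α=1/2: [62, 3/2, 55/2]
after L3 α=2/5: [264/5, 181/10, 729/10]
after L4 α=1/7: [397/5, 988/35, 2232/35]
after L5 α=1/2: [1287/10, 5853/70, 1116/35]
after L6 α=1/3: [709/5, 3736/35, 884/35]
→ [142, 107, 25]

query (1,0) [L1,L2,L3,L4,L5,L6] — begin 0,0,0
L1 α=1/2: [98, 17, 94]
L2 α=3/7: [485/7, 716/7, 499/7]
L3 α=3/4: [967/14, 4475/28, 5287/28]
L4 α=2/3: [1919/42, 12035/84, 12287/84]
L5 α=1/2: [3389/84, 26987/168, 32951/168]
L6 α=5/8: [38949/224, 29227/448, 54511/448]
= [174, 65, 122]

at x=0,y=0 over L1,L2,L3,L4,L5,L6:
after L1 α=1/2: [25, 241/2, 29/2]
after L2 α=1/2: [93/2, 547/4, 305/4]
after L3 α=7/8: [1969/16, 7267/32, 5093/32]
after L4 α=1/3: [2977/24, 2577/16, 6853/48]
after L5 α=4/5: [19297/120, 1629/16, 10817/48]
after L6 α=1: [55, 96, 123]
rounded: [55, 96, 123]


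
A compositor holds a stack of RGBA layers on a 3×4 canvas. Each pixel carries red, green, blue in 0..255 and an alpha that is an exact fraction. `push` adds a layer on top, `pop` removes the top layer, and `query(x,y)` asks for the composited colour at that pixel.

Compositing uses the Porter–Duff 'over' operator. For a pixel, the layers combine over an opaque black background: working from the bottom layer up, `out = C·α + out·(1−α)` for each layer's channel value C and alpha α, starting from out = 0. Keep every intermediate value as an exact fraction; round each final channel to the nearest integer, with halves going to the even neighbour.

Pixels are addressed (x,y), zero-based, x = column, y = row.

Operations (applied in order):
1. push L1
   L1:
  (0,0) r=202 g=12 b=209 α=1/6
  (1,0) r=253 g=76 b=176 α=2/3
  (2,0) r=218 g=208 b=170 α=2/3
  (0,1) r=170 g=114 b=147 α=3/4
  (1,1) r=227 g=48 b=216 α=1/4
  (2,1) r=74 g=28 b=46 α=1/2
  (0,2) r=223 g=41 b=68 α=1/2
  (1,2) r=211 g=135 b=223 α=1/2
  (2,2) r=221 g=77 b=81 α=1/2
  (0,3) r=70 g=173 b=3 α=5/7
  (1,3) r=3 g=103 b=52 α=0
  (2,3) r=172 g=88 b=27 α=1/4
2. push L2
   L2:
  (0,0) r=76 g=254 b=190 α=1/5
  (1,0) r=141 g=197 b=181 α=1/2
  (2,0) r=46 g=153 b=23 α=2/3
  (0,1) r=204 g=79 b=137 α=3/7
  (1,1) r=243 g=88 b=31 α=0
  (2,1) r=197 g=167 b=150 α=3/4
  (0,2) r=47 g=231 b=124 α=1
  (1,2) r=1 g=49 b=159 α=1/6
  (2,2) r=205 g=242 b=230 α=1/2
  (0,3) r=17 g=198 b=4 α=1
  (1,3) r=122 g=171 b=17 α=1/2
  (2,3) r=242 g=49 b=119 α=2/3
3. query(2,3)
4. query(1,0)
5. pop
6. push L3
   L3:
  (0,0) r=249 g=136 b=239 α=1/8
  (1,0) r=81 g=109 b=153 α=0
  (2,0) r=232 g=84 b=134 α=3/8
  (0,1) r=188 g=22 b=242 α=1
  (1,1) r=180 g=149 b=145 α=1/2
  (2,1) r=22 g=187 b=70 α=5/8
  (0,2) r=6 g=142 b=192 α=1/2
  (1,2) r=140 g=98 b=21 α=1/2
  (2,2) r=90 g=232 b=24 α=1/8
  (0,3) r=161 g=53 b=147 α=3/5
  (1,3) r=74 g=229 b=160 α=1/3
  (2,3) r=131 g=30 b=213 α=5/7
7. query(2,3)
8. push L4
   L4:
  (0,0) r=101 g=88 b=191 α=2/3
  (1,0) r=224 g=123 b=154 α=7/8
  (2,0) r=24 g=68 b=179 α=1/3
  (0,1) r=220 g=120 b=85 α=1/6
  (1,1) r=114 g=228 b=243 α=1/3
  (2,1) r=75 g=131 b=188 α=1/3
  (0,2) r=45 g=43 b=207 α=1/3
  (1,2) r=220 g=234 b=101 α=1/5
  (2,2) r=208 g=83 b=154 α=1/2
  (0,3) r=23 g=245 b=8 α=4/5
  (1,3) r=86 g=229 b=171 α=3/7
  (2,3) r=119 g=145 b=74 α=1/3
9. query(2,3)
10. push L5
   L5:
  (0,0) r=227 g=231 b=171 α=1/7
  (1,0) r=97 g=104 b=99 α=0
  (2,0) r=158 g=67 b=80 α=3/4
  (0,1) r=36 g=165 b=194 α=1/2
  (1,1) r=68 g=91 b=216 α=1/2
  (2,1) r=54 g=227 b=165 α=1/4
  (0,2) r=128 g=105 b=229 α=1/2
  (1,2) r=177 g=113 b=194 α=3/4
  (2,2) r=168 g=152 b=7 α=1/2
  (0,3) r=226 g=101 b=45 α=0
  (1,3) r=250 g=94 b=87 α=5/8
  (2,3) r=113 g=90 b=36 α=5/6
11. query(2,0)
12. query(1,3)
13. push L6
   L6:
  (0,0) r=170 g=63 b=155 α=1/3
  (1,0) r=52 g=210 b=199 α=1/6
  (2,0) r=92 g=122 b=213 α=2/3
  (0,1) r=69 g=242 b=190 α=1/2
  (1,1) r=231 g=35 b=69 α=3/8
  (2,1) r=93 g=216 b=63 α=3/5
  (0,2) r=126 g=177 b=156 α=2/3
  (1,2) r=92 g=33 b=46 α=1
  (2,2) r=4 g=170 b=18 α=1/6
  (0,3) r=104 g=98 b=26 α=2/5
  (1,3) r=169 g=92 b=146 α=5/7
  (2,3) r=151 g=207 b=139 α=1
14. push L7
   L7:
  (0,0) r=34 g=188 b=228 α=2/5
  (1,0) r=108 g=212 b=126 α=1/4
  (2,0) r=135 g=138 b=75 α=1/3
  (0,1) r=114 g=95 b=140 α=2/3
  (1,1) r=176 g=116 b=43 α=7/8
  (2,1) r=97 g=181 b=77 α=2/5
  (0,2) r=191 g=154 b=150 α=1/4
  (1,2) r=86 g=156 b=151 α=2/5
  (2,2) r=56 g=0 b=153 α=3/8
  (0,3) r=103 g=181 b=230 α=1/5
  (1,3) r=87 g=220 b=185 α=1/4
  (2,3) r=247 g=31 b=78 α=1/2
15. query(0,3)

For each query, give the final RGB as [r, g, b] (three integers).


at x=2,y=3 over L1,L2:
+L1 (α=1/4) → [43, 22, 27/4]
+L2 (α=2/3) → [527/3, 40, 979/12]
rounded: [176, 40, 82]

at x=1,y=0 over L1,L2:
+L1 (α=2/3) → [506/3, 152/3, 352/3]
+L2 (α=1/2) → [929/6, 743/6, 895/6]
rounded: [155, 124, 149]

(2,3) stack=L1,L3; from [0,0,0]:
after L1 α=1/4: [43, 22, 27/4]
after L3 α=5/7: [741/7, 194/7, 2157/14]
= [106, 28, 154]

at x=2,y=3 over L1,L3,L4:
L1 α=1/4: [43, 22, 27/4]
L3 α=5/7: [741/7, 194/7, 2157/14]
L4 α=1/3: [2315/21, 1403/21, 2675/21]
→ [110, 67, 127]

(2,0) stack=L1,L3,L4,L5; from [0,0,0]:
after L1 α=2/3: [436/3, 416/3, 340/3]
after L3 α=3/8: [1067/6, 709/6, 1453/12]
after L4 α=1/3: [1139/9, 913/9, 2527/18]
after L5 α=3/4: [5405/36, 1361/18, 6847/72]
= [150, 76, 95]

at x=1,y=3 over L1,L3,L4,L5:
L1 α=0: [0, 0, 0]
L3 α=1/3: [74/3, 229/3, 160/3]
L4 α=3/7: [1070/21, 2977/21, 2179/21]
L5 α=5/8: [2455/14, 6267/56, 653/7]
rounded: [175, 112, 93]

(0,3) stack=L1,L3,L4,L5,L6,L7; from [0,0,0]:
+L1 (α=5/7) → [50, 865/7, 15/7]
+L3 (α=3/5) → [583/5, 2843/35, 3117/35]
+L4 (α=4/5) → [1043/25, 37143/175, 4237/175]
+L5 (α=0) → [1043/25, 37143/175, 4237/175]
+L6 (α=2/5) → [8329/125, 145729/875, 21811/875]
+L7 (α=1/5) → [46191/625, 741291/4375, 288494/4375]
rounded: [74, 169, 66]


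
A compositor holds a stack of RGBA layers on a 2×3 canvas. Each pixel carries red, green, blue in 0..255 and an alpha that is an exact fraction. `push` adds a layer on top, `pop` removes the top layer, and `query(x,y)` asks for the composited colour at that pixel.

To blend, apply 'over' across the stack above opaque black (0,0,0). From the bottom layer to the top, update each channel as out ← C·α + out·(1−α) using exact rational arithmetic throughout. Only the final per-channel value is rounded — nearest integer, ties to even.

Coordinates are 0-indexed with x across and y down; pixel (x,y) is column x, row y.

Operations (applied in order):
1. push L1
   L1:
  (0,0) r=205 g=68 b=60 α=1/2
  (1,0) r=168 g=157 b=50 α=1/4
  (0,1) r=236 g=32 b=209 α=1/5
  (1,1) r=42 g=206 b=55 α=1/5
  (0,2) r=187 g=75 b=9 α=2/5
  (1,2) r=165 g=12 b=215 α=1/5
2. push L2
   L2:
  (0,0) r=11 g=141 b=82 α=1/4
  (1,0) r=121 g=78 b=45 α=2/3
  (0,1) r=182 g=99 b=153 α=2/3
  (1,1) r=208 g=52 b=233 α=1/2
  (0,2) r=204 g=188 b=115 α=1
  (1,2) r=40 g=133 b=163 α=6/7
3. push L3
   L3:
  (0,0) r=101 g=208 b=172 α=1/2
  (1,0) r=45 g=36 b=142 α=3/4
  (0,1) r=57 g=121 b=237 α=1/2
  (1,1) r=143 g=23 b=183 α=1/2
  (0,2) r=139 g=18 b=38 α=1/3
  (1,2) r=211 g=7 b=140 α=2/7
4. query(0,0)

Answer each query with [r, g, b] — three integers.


(0,0) stack=L1,L2,L3; from [0,0,0]:
after L1 α=1/2: [205/2, 34, 30]
after L2 α=1/4: [637/8, 243/4, 43]
after L3 α=1/2: [1445/16, 1075/8, 215/2]
→ [90, 134, 108]


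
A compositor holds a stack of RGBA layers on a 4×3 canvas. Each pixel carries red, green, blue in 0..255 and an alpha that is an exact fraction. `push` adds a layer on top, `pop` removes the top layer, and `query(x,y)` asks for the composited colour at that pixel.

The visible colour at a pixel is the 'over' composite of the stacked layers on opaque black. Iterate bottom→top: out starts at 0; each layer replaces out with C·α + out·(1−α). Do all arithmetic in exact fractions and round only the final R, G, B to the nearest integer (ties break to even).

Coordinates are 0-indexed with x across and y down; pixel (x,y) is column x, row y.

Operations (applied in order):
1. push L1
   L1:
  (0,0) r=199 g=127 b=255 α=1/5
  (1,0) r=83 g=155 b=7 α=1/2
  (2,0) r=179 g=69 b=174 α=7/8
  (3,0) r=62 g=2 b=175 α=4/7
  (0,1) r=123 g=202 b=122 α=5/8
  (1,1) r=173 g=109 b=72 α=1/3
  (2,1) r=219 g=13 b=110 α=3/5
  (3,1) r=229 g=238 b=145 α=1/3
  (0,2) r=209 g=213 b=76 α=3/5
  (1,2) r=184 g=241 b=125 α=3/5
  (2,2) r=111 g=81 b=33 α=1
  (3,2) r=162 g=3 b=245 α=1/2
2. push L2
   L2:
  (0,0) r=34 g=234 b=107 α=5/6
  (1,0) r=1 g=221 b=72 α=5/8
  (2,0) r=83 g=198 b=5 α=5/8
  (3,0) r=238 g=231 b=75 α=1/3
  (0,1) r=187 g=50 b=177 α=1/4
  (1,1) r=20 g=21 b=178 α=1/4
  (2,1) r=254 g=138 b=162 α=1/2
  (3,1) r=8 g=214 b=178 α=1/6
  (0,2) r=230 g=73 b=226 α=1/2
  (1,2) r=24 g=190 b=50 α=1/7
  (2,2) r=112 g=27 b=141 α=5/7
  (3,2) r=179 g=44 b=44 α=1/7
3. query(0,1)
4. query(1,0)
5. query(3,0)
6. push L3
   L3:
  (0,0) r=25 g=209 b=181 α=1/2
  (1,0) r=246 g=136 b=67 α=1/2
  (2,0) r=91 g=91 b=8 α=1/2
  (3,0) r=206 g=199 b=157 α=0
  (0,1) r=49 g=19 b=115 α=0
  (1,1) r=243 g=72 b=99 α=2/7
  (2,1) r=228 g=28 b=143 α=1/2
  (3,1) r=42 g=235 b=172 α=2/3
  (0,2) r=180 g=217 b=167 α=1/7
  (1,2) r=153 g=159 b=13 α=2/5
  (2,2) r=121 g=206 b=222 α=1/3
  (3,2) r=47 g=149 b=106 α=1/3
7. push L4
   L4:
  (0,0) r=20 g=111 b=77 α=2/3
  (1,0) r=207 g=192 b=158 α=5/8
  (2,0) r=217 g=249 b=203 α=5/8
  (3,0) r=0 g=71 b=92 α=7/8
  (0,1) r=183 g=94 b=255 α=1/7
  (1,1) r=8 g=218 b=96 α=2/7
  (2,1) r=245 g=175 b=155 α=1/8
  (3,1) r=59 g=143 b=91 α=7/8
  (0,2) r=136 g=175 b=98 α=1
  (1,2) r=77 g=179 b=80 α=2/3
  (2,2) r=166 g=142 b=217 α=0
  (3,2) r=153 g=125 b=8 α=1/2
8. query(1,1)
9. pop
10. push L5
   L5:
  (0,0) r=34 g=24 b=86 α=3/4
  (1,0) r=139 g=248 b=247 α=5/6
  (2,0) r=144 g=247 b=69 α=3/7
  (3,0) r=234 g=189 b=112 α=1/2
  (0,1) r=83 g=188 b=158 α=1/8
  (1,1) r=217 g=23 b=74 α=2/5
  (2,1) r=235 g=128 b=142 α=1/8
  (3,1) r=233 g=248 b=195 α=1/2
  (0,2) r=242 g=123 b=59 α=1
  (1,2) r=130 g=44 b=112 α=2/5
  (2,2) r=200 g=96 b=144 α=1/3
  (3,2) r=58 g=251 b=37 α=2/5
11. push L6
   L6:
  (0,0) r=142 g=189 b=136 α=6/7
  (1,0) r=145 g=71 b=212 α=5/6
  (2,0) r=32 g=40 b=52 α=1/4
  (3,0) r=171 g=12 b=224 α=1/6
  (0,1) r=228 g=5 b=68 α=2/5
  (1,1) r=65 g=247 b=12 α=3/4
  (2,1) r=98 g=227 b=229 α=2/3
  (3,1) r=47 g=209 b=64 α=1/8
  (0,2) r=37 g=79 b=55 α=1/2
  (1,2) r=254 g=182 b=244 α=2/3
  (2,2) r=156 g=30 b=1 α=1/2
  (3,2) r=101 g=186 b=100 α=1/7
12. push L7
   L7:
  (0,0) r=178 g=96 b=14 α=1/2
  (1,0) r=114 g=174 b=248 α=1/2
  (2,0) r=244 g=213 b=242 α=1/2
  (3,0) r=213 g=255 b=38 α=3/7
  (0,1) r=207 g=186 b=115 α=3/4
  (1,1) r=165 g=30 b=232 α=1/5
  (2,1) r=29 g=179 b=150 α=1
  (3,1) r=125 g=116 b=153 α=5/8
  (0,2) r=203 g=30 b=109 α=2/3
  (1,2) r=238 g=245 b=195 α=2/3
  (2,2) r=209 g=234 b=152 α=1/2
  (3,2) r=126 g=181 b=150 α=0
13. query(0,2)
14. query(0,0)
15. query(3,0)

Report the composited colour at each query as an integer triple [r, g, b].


(0,1) stack=L1,L2; from [0,0,0]:
+L1 (α=5/8) → [615/8, 505/4, 305/4]
+L2 (α=1/4) → [3341/32, 1715/16, 1623/16]
= [104, 107, 101]

at x=1,y=0 over L1,L2:
after L1 α=1/2: [83/2, 155/2, 7/2]
after L2 α=5/8: [259/16, 2675/16, 741/16]
rounded: [16, 167, 46]

(3,0) stack=L1,L2; from [0,0,0]:
after L1 α=4/7: [248/7, 8/7, 100]
after L2 α=1/3: [2162/21, 1633/21, 275/3]
= [103, 78, 92]

query (1,1) [L1,L2,L3,L4] — begin 0,0,0
after L1 α=1/3: [173/3, 109/3, 24]
after L2 α=1/4: [193/4, 65/2, 125/2]
after L3 α=2/7: [2909/28, 613/14, 1021/14]
after L4 α=2/7: [14993/196, 9169/98, 7793/98]
rounded: [76, 94, 80]

at x=0,y=2 over L1,L2,L3,L5,L6,L7:
after L1 α=3/5: [627/5, 639/5, 228/5]
after L2 α=1/2: [1777/10, 502/5, 679/5]
after L3 α=1/7: [6231/35, 4097/35, 4909/35]
after L5 α=1: [242, 123, 59]
after L6 α=1/2: [279/2, 101, 57]
after L7 α=2/3: [1091/6, 161/3, 275/3]
= [182, 54, 92]

query (0,0) [L1,L2,L3,L5,L6,L7] — begin 0,0,0
L1 α=1/5: [199/5, 127/5, 51]
L2 α=5/6: [1049/30, 5977/30, 293/3]
L3 α=1/2: [1799/60, 12247/60, 418/3]
L5 α=3/4: [7919/240, 16567/240, 298/3]
L6 α=6/7: [212399/1680, 288727/1680, 2746/21]
L7 α=1/2: [511439/3360, 450007/3360, 1520/21]
= [152, 134, 72]

query (3,0) [L1,L2,L3,L5,L6,L7] — begin 0,0,0
after L1 α=4/7: [248/7, 8/7, 100]
after L2 α=1/3: [2162/21, 1633/21, 275/3]
after L3 α=0: [2162/21, 1633/21, 275/3]
after L5 α=1/2: [3538/21, 2801/21, 611/6]
after L6 α=1/6: [21281/126, 14257/126, 4399/36]
after L7 α=3/7: [82819/441, 76709/441, 775/9]
= [188, 174, 86]


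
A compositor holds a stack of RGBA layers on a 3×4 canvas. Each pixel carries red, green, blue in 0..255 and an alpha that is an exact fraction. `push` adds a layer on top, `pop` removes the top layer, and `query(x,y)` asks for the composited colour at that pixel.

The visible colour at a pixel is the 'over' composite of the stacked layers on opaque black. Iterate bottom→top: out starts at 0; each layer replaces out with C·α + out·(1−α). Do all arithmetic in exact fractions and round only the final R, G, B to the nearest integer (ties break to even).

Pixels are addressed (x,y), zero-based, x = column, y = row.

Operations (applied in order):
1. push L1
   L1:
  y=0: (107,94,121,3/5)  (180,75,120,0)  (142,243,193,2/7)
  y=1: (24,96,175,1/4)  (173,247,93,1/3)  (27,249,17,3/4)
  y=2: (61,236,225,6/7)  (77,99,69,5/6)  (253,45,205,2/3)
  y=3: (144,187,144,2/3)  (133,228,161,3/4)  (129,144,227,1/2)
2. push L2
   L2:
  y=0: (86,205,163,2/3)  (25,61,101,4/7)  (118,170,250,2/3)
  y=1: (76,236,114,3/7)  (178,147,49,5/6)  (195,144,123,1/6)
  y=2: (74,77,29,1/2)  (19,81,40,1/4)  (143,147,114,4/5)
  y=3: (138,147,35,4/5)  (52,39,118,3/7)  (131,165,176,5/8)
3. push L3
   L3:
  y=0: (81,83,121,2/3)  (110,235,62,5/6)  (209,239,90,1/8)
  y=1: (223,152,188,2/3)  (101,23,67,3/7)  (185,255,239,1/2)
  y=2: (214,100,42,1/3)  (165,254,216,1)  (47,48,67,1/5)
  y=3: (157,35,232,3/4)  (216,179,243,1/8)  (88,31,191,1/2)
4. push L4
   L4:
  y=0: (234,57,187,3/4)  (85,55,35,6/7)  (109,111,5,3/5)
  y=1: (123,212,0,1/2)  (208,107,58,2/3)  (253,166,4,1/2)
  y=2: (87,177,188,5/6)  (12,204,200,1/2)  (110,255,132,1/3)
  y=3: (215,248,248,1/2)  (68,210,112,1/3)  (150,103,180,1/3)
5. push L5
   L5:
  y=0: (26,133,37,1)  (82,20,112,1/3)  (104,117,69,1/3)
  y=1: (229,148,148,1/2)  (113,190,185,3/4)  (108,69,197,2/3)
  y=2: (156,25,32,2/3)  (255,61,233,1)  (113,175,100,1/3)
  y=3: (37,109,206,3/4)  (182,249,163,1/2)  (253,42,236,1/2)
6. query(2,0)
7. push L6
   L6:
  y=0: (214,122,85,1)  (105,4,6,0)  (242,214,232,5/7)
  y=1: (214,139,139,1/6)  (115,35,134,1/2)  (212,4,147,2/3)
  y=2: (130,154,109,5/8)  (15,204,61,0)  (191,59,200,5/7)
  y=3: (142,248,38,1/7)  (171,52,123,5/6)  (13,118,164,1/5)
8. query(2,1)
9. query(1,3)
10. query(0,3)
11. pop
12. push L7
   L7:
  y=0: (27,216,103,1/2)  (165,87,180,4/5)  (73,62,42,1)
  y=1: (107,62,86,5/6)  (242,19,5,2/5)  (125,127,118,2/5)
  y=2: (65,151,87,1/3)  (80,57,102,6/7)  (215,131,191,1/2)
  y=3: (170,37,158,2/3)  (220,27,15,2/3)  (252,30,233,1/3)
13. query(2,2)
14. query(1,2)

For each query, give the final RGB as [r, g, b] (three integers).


(2,0) stack=L1,L2,L3,L4,L5; from [0,0,0]:
+L1 (α=2/7) → [284/7, 486/7, 386/7]
+L2 (α=2/3) → [1936/21, 2866/21, 3886/21]
+L3 (α=1/8) → [2563/24, 3583/24, 1039/6]
+L4 (α=3/5) → [6487/60, 7579/60, 1084/15]
+L5 (α=1/3) → [9607/90, 11089/90, 3203/45]
= [107, 123, 71]

at x=2,y=1 over L1,L2,L3,L4,L5,L6:
+L1 (α=3/4) → [81/4, 747/4, 51/4]
+L2 (α=1/6) → [395/8, 1437/8, 249/8]
+L3 (α=1/2) → [1875/16, 3477/16, 2161/16]
+L4 (α=1/2) → [5923/32, 6133/32, 2225/32]
+L5 (α=2/3) → [12835/96, 10549/96, 14833/96]
+L6 (α=2/3) → [53539/288, 11317/288, 43057/288]
→ [186, 39, 150]

query (1,3) [L1,L2,L3,L4,L5,L6] — begin 0,0,0
L1 α=3/4: [399/4, 171, 483/4]
L2 α=3/7: [555/7, 801/7, 837/7]
L3 α=1/8: [771/8, 245/2, 135]
L4 α=1/3: [1043/12, 455/3, 382/3]
L5 α=1/2: [3227/24, 601/3, 871/6]
L6 α=5/6: [23747/144, 1381/18, 4561/36]
rounded: [165, 77, 127]

query (0,3) [L1,L2,L3,L4,L5,L6] — begin 0,0,0
+L1 (α=2/3) → [96, 374/3, 96]
+L2 (α=4/5) → [648/5, 2138/15, 236/5]
+L3 (α=3/4) → [3003/20, 3713/60, 929/5]
+L4 (α=1/2) → [7303/40, 18593/120, 2169/10]
+L5 (α=3/4) → [11743/160, 57833/480, 8349/40]
+L6 (α=1/7) → [46589/560, 77673/560, 25807/140]
→ [83, 139, 184]

at x=2,y=2 over L1,L2,L3,L4,L5,L7:
after L1 α=2/3: [506/3, 30, 410/3]
after L2 α=4/5: [2222/15, 618/5, 1778/15]
after L3 α=1/5: [9593/75, 2712/25, 8117/75]
after L4 α=1/3: [27436/225, 3933/25, 26134/225]
after L5 α=1/3: [80297/675, 12241/75, 74768/675]
after L7 α=1/2: [112711/675, 11033/75, 203693/1350]
→ [167, 147, 151]

query (1,2) [L1,L2,L3,L4,L5,L7] — begin 0,0,0
after L1 α=5/6: [385/6, 165/2, 115/2]
after L2 α=1/4: [423/8, 657/8, 425/8]
after L3 α=1: [165, 254, 216]
after L4 α=1/2: [177/2, 229, 208]
after L5 α=1: [255, 61, 233]
after L7 α=6/7: [105, 403/7, 845/7]
rounded: [105, 58, 121]


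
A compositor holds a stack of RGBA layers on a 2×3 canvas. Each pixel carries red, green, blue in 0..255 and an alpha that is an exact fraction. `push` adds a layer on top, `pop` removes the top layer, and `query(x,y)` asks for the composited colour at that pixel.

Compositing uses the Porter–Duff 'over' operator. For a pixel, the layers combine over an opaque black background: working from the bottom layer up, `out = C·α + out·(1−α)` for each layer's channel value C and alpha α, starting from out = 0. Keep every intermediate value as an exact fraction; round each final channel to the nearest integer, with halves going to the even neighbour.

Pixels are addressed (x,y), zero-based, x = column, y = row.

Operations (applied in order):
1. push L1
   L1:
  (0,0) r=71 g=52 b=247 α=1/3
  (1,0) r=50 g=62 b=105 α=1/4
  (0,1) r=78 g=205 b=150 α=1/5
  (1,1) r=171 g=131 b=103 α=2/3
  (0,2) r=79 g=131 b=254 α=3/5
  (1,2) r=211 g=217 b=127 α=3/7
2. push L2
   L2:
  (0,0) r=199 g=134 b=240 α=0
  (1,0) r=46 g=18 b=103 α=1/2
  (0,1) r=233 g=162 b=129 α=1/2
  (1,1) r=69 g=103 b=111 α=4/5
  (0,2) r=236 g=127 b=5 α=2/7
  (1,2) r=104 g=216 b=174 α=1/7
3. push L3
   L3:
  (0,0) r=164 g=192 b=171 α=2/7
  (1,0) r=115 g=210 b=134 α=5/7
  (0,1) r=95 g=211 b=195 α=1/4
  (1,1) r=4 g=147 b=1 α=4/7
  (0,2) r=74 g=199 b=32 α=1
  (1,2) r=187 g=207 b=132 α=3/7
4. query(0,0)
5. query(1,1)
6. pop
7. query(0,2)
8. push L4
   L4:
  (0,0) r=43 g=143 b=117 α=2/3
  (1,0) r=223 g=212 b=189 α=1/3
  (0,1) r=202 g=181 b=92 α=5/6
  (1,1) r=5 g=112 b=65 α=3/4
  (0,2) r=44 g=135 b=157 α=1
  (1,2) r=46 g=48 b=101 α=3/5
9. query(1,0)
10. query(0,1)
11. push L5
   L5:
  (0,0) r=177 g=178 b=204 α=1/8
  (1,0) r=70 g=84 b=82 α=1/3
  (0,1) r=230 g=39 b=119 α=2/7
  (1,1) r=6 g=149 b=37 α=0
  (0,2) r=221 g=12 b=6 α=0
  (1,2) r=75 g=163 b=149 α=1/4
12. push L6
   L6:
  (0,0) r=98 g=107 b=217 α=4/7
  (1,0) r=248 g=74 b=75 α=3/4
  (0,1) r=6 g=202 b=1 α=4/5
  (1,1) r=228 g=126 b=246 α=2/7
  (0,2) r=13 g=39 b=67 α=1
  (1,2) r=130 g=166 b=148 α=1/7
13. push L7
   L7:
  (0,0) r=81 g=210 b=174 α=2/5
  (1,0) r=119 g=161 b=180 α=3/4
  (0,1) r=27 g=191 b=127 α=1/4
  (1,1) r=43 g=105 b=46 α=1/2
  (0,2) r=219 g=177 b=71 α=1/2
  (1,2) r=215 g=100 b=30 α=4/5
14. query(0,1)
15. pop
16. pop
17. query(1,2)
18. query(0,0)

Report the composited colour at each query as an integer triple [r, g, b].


at x=0,y=0 over L1,L2,L3:
after L1 α=1/3: [71/3, 52/3, 247/3]
after L2 α=0: [71/3, 52/3, 247/3]
after L3 α=2/7: [1339/21, 1412/21, 323/3]
= [64, 67, 108]

query (1,1) [L1,L2,L3] — begin 0,0,0
+L1 (α=2/3) → [114, 262/3, 206/3]
+L2 (α=4/5) → [78, 1498/15, 1538/15]
+L3 (α=4/7) → [250/7, 634/5, 1558/35]
→ [36, 127, 45]

query (0,2) [L1,L2] — begin 0,0,0
L1 α=3/5: [237/5, 393/5, 762/5]
L2 α=2/7: [709/7, 647/7, 772/7]
= [101, 92, 110]

query (1,0) [L1,L2,L4] — begin 0,0,0
+L1 (α=1/4) → [25/2, 31/2, 105/4]
+L2 (α=1/2) → [117/4, 67/4, 517/8]
+L4 (α=1/3) → [563/6, 491/6, 1273/12]
rounded: [94, 82, 106]

at x=0,y=1 over L1,L2,L4:
L1 α=1/5: [78/5, 41, 30]
L2 α=1/2: [1243/10, 203/2, 159/2]
L4 α=5/6: [3781/20, 671/4, 1079/12]
→ [189, 168, 90]

at x=0,y=1 over L1,L2,L4,L5,L6,L7:
+L1 (α=1/5) → [78/5, 41, 30]
+L2 (α=1/2) → [1243/10, 203/2, 159/2]
+L4 (α=5/6) → [3781/20, 671/4, 1079/12]
+L5 (α=2/7) → [803/4, 3667/28, 8251/84]
+L6 (α=4/5) → [899/20, 26291/140, 8587/420]
+L7 (α=1/4) → [3237/80, 105613/560, 26367/560]
rounded: [40, 189, 47]

query (1,2) [L1,L2,L4,L5] — begin 0,0,0
L1 α=3/7: [633/7, 93, 381/7]
L2 α=1/7: [4526/49, 774/7, 3504/49]
L4 α=3/5: [15814/245, 2556/35, 4371/49]
L5 α=1/4: [65817/980, 13373/140, 10207/98]
→ [67, 96, 104]

query (0,0) [L1,L2,L4,L5] — begin 0,0,0
+L1 (α=1/3) → [71/3, 52/3, 247/3]
+L2 (α=0) → [71/3, 52/3, 247/3]
+L4 (α=2/3) → [329/9, 910/9, 949/9]
+L5 (α=1/8) → [487/9, 1993/18, 8479/72]
= [54, 111, 118]


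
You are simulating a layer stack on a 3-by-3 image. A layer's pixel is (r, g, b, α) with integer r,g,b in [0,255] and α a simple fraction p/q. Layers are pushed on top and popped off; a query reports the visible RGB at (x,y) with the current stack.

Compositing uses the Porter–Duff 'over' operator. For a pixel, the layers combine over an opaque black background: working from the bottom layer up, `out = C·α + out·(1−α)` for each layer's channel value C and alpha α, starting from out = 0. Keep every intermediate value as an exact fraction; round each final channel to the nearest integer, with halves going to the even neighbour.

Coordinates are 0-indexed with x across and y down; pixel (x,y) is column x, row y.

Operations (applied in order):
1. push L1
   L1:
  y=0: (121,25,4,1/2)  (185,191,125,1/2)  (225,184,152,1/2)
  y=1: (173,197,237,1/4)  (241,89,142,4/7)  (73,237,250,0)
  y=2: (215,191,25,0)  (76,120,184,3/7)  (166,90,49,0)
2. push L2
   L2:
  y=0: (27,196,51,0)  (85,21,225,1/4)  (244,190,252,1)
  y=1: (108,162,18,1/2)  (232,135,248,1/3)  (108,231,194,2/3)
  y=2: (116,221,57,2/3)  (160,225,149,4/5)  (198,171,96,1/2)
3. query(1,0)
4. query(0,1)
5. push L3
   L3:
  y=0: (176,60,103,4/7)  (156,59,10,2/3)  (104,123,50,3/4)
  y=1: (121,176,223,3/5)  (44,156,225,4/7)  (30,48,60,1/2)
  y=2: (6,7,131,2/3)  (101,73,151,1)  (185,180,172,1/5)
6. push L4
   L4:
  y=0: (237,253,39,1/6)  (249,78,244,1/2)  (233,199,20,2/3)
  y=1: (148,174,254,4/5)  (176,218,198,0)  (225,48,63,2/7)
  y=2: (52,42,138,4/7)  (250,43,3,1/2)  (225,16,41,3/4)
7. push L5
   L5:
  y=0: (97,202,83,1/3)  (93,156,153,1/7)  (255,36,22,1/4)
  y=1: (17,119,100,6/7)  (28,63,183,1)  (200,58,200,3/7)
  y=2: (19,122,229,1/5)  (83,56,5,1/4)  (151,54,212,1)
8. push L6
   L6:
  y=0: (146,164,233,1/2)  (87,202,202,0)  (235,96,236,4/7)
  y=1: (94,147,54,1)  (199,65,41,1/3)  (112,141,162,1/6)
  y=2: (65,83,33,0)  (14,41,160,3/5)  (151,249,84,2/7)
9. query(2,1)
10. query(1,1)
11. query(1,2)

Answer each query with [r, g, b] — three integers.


at x=1,y=0 over L1,L2:
L1 α=1/2: [185/2, 191/2, 125/2]
L2 α=1/4: [725/8, 615/8, 825/8]
= [91, 77, 103]

at x=0,y=1 over L1,L2:
+L1 (α=1/4) → [173/4, 197/4, 237/4]
+L2 (α=1/2) → [605/8, 845/8, 309/8]
→ [76, 106, 39]

query (2,1) [L1,L2,L3,L4,L5,L6] — begin 0,0,0
after L1 α=0: [0, 0, 0]
after L2 α=2/3: [72, 154, 388/3]
after L3 α=1/2: [51, 101, 284/3]
after L4 α=2/7: [705/7, 601/7, 1798/21]
after L5 α=3/7: [7020/49, 3622/49, 19792/147]
after L6 α=1/6: [20294/147, 25019/294, 61387/441]
rounded: [138, 85, 139]

query (1,1) [L1,L2,L3,L4,L5,L6] — begin 0,0,0
after L1 α=4/7: [964/7, 356/7, 568/7]
after L2 α=1/3: [1184/7, 1657/21, 2872/21]
after L3 α=4/7: [4784/49, 6025/49, 9172/49]
after L4 α=0: [4784/49, 6025/49, 9172/49]
after L5 α=1: [28, 63, 183]
after L6 α=1/3: [85, 191/3, 407/3]
= [85, 64, 136]

(1,2) stack=L1,L2,L3,L4,L5,L6; from [0,0,0]:
after L1 α=3/7: [228/7, 360/7, 552/7]
after L2 α=4/5: [4708/35, 1332/7, 4724/35]
after L3 α=1: [101, 73, 151]
after L4 α=1/2: [351/2, 58, 77]
after L5 α=1/4: [1219/8, 115/2, 59]
after L6 α=3/5: [1387/20, 238/5, 598/5]
→ [69, 48, 120]


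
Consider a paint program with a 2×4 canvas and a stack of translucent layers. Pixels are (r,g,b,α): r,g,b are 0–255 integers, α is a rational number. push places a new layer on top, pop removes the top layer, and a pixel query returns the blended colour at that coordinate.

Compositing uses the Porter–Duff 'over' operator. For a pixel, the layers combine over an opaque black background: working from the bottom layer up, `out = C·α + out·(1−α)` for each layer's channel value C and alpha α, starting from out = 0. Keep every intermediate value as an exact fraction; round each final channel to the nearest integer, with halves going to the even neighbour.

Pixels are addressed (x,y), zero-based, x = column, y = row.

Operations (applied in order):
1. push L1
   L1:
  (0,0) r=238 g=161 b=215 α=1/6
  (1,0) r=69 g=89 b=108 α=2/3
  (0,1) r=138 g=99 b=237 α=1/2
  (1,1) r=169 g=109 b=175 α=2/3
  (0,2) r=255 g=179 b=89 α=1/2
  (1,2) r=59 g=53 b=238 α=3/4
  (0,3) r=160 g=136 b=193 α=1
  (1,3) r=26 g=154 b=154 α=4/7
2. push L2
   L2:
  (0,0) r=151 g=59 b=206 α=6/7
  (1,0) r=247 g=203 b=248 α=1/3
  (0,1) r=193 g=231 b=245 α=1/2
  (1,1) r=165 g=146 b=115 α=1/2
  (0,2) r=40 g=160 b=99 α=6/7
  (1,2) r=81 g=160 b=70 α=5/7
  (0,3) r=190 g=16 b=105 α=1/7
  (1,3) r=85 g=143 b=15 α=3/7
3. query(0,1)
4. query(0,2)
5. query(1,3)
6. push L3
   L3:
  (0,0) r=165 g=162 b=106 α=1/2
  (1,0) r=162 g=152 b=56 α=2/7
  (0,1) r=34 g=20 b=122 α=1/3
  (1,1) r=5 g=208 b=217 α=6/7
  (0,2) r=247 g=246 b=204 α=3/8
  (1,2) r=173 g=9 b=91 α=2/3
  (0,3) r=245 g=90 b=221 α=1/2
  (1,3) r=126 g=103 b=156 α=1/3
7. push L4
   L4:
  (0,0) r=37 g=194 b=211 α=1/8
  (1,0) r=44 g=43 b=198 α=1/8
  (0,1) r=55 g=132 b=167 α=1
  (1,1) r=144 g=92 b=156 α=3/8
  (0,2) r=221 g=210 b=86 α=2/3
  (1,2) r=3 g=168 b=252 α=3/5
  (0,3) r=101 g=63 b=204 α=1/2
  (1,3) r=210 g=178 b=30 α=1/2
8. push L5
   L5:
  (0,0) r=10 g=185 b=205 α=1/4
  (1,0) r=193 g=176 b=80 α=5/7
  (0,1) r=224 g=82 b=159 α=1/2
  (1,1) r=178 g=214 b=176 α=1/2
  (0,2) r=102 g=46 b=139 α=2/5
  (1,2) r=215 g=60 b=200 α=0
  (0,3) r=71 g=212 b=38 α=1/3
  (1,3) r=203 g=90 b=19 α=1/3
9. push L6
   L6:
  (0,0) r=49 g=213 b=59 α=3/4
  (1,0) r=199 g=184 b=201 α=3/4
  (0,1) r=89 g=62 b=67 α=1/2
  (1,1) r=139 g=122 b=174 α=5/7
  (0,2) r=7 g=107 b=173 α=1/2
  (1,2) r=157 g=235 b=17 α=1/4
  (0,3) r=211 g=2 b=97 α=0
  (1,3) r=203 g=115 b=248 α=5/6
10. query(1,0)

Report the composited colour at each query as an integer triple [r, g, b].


(0,1) stack=L1,L2; from [0,0,0]:
L1 α=1/2: [69, 99/2, 237/2]
L2 α=1/2: [131, 561/4, 727/4]
→ [131, 140, 182]

(0,2) stack=L1,L2; from [0,0,0]:
+L1 (α=1/2) → [255/2, 179/2, 89/2]
+L2 (α=6/7) → [105/2, 2099/14, 1277/14]
→ [52, 150, 91]

query (1,3) [L1,L2] — begin 0,0,0
+L1 (α=4/7) → [104/7, 88, 88]
+L2 (α=3/7) → [2201/49, 781/7, 397/7]
= [45, 112, 57]

query (1,0) [L1,L2,L3,L4,L5,L6] — begin 0,0,0
+L1 (α=2/3) → [46, 178/3, 72]
+L2 (α=1/3) → [113, 965/9, 392/3]
+L3 (α=2/7) → [127, 7561/63, 328/3]
+L4 (α=1/8) → [933/8, 1987/18, 1445/12]
+L5 (α=5/7) → [4793/28, 9907/63, 3845/42]
+L6 (α=3/4) → [21509/112, 44683/252, 29171/168]
rounded: [192, 177, 174]


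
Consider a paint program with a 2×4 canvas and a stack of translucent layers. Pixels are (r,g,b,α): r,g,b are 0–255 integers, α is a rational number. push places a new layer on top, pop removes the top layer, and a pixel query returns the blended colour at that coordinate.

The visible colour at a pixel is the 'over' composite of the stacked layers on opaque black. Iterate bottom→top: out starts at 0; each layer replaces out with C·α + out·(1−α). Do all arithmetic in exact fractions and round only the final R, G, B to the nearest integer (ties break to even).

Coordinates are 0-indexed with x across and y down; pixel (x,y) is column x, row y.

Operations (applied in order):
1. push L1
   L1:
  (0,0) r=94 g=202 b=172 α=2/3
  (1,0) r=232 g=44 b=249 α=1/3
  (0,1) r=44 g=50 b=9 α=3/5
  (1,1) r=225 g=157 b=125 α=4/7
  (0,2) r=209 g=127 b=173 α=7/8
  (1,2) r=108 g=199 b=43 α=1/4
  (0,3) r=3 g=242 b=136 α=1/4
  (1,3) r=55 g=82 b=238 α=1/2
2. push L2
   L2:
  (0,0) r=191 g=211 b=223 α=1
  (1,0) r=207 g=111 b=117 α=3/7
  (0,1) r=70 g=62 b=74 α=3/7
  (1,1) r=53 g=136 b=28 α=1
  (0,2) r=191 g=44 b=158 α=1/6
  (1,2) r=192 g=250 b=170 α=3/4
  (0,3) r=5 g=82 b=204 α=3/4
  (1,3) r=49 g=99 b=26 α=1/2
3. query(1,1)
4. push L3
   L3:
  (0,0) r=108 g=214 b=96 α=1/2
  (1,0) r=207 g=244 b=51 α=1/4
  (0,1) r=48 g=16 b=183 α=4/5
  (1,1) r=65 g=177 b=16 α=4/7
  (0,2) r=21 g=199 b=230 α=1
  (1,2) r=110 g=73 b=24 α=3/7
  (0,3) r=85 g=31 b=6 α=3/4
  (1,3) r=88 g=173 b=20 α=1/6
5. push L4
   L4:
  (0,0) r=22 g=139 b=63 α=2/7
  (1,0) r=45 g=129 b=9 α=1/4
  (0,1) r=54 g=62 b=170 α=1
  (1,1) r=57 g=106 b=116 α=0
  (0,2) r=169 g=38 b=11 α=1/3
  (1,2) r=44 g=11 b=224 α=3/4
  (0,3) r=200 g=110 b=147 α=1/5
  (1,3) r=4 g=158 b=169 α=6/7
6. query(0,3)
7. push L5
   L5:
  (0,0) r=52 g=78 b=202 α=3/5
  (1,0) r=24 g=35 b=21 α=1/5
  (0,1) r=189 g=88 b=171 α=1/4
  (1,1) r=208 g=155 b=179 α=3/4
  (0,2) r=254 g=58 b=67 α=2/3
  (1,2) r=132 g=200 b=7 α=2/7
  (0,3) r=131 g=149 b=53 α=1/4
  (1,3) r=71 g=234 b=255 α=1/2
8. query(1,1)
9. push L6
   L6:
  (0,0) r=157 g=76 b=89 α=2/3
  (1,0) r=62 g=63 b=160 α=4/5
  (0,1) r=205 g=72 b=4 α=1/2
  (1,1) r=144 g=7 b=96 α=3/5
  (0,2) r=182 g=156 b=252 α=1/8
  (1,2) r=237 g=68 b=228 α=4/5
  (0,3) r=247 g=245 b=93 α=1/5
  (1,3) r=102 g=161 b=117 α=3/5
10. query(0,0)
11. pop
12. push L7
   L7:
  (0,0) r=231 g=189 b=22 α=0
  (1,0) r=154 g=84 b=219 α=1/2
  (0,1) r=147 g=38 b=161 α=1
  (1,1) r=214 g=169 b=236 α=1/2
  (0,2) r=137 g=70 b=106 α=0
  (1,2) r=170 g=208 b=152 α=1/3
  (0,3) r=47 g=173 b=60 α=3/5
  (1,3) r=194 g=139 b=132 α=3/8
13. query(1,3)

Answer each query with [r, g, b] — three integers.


query (1,1) [L1,L2] — begin 0,0,0
after L1 α=4/7: [900/7, 628/7, 500/7]
after L2 α=1: [53, 136, 28]
rounded: [53, 136, 28]

at x=0,y=3 over L1,L2,L3,L4:
+L1 (α=1/4) → [3/4, 121/2, 34]
+L2 (α=3/4) → [63/16, 613/8, 323/2]
+L3 (α=3/4) → [4143/64, 1357/32, 359/8]
+L4 (α=1/5) → [7343/80, 2237/40, 653/10]
rounded: [92, 56, 65]

query (1,1) [L1,L2,L3,L4,L5] — begin 0,0,0
L1 α=4/7: [900/7, 628/7, 500/7]
L2 α=1: [53, 136, 28]
L3 α=4/7: [419/7, 1116/7, 148/7]
L4 α=0: [419/7, 1116/7, 148/7]
L5 α=3/4: [4787/28, 4371/28, 3907/28]
rounded: [171, 156, 140]

query (0,0) [L1,L2,L3,L4,L5,L6] — begin 0,0,0
after L1 α=2/3: [188/3, 404/3, 344/3]
after L2 α=1: [191, 211, 223]
after L3 α=1/2: [299/2, 425/2, 319/2]
after L4 α=2/7: [1583/14, 383/2, 1847/14]
after L5 α=3/5: [535/7, 617/5, 6089/35]
after L6 α=2/3: [911/7, 459/5, 12319/105]
= [130, 92, 117]

(1,3) stack=L1,L2,L3,L4,L5,L7; from [0,0,0]:
+L1 (α=1/2) → [55/2, 41, 119]
+L2 (α=1/2) → [153/4, 70, 145/2]
+L3 (α=1/6) → [1117/24, 523/6, 255/4]
+L4 (α=6/7) → [1693/168, 6211/42, 4311/28]
+L5 (α=1/2) → [13621/336, 16039/84, 11451/56]
+L7 (α=3/8) → [263657/2688, 115223/672, 79431/448]
= [98, 171, 177]


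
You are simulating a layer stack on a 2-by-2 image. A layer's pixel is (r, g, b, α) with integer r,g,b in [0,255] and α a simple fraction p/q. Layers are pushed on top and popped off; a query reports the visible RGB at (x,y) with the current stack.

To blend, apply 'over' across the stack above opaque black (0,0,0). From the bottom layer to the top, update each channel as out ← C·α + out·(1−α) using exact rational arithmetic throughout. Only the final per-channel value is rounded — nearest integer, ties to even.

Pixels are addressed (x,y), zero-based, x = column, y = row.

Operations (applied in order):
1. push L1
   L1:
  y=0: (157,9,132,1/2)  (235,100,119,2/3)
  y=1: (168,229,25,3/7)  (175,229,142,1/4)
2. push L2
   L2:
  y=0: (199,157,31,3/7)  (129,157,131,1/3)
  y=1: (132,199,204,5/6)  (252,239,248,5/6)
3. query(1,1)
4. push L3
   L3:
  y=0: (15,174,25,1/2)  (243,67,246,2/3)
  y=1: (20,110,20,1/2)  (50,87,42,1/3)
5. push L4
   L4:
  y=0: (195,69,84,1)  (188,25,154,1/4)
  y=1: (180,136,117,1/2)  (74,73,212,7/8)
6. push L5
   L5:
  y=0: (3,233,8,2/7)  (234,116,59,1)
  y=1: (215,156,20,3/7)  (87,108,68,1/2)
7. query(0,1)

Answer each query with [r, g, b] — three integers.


at x=1,y=1 over L1,L2:
after L1 α=1/4: [175/4, 229/4, 71/2]
after L2 α=5/6: [5215/24, 5009/24, 2551/12]
rounded: [217, 209, 213]

query (0,1) [L1,L2,L3,L4,L5] — begin 0,0,0
after L1 α=3/7: [72, 687/7, 75/7]
after L2 α=5/6: [122, 3826/21, 2405/14]
after L3 α=1/2: [71, 3068/21, 2685/28]
after L4 α=1/2: [251/2, 2962/21, 5961/56]
after L5 α=3/7: [1147/7, 21676/147, 6801/98]
= [164, 147, 69]
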